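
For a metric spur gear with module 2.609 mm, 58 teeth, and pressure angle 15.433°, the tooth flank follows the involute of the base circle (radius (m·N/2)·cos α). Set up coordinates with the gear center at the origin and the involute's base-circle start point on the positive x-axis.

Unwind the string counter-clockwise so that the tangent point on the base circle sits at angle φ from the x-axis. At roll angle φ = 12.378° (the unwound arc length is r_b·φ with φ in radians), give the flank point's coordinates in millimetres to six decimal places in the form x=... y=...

x=74.614989 y=0.243982

pitch radius r_p = m·N/2 = 2.609·58/2 = 75.661000
base radius r_b = r_p·cos α = 75.661000·cos 15.433° = 72.932838
roll angle φ = 12.378° = 0.21603685 rad
x = r_b·(cos φ + φ·sin φ) = 72.932838·(0.97675466 + 0.21603685·0.21436030) = 74.614989
y = r_b·(sin φ − φ·cos φ) = 72.932838·(0.21436030 − 0.21603685·0.97675466) = 0.243982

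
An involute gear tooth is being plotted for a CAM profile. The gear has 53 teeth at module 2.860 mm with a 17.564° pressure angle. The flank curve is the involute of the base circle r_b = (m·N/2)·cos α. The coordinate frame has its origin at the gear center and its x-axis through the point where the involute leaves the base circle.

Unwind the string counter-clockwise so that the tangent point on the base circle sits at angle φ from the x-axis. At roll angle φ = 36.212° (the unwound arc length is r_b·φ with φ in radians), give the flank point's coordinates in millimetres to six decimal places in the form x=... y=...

x=85.278606 y=5.841153

pitch radius r_p = m·N/2 = 2.860·53/2 = 75.790000
base radius r_b = r_p·cos α = 75.790000·cos 17.564° = 72.256705
roll angle φ = 36.212° = 0.63201863 rad
x = r_b·(cos φ + φ·sin φ) = 72.256705·(0.80683660 + 0.63201863·0.59077466) = 85.278606
y = r_b·(sin φ − φ·cos φ) = 72.256705·(0.59077466 − 0.63201863·0.80683660) = 5.841153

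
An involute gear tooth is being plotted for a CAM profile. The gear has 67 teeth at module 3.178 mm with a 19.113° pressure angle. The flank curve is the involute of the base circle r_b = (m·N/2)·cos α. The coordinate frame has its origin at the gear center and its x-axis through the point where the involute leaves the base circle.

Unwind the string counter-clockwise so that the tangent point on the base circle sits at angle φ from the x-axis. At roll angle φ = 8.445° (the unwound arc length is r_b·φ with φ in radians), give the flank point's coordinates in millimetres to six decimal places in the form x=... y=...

pitch radius r_p = m·N/2 = 3.178·67/2 = 106.463000
base radius r_b = r_p·cos α = 106.463000·cos 19.113° = 100.594189
roll angle φ = 8.445° = 0.14739306 rad
x = r_b·(cos φ + φ·sin φ) = 100.594189·(0.98915729 + 0.14739306·0.14685996) = 101.680952
y = r_b·(sin φ − φ·cos φ) = 100.594189·(0.14685996 − 0.14739306·0.98915729) = 0.107137

x=101.680952 y=0.107137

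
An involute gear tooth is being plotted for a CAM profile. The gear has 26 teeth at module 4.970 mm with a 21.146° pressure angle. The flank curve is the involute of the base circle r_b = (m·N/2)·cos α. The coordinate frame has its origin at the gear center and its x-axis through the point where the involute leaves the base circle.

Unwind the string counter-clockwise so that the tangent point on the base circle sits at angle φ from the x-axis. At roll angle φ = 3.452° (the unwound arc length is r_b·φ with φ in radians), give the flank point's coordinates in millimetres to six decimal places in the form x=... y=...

pitch radius r_p = m·N/2 = 4.970·26/2 = 64.610000
base radius r_b = r_p·cos α = 64.610000·cos 21.146° = 60.259435
roll angle φ = 3.452° = 0.06024877 rad
x = r_b·(cos φ + φ·sin φ) = 60.259435·(0.99818559 + 0.06024877·0.06021232) = 60.368704
y = r_b·(sin φ − φ·cos φ) = 60.259435·(0.06021232 − 0.06024877·0.99818559) = 0.004391

x=60.368704 y=0.004391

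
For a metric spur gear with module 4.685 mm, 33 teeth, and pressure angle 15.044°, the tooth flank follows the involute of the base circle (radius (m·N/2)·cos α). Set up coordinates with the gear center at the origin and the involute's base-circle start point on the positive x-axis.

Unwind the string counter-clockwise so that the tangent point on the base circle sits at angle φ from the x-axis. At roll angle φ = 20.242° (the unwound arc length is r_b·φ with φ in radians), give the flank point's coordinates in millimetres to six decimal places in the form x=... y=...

x=79.167585 y=1.083649

pitch radius r_p = m·N/2 = 4.685·33/2 = 77.302500
base radius r_b = r_p·cos α = 77.302500·cos 15.044° = 74.653095
roll angle φ = 20.242° = 0.35328955 rad
x = r_b·(cos φ + φ·sin φ) = 74.653095·(0.93823965 + 0.35328955·0.34598606) = 79.167585
y = r_b·(sin φ − φ·cos φ) = 74.653095·(0.34598606 − 0.35328955·0.93823965) = 1.083649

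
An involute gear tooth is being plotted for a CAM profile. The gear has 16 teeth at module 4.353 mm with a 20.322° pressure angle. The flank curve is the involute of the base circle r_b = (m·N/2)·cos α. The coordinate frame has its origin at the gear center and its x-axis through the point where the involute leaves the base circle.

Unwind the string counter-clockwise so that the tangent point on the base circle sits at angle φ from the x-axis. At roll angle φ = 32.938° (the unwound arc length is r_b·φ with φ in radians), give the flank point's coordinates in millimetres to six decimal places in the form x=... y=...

x=37.614877 y=2.000552

pitch radius r_p = m·N/2 = 4.353·16/2 = 34.824000
base radius r_b = r_p·cos α = 34.824000·cos 20.322° = 32.656403
roll angle φ = 32.938° = 0.57487655 rad
x = r_b·(cos φ + φ·sin φ) = 32.656403·(0.83925943 + 0.57487655·0.54373119) = 37.614877
y = r_b·(sin φ − φ·cos φ) = 32.656403·(0.54373119 − 0.57487655·0.83925943) = 2.000552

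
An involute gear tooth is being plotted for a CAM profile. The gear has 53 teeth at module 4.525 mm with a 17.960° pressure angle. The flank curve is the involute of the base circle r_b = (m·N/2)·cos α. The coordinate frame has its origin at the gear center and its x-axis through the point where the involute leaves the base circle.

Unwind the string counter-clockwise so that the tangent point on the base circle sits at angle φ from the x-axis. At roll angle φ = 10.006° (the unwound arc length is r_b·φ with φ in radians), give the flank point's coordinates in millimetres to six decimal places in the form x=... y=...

x=115.795628 y=0.201900

pitch radius r_p = m·N/2 = 4.525·53/2 = 119.912500
base radius r_b = r_p·cos α = 119.912500·cos 17.960° = 114.069406
roll angle φ = 10.006° = 0.17463764 rad
x = r_b·(cos φ + φ·sin φ) = 114.069406·(0.98478956 + 0.17463764·0.17375131) = 115.795628
y = r_b·(sin φ − φ·cos φ) = 114.069406·(0.17375131 − 0.17463764·0.98478956) = 0.201900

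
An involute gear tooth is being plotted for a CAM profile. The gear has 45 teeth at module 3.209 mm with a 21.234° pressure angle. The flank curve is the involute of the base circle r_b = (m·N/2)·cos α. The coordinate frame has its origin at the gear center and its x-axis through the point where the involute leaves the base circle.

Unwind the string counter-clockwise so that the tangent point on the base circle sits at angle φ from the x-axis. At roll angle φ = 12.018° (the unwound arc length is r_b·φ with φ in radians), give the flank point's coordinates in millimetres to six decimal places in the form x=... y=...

pitch radius r_p = m·N/2 = 3.209·45/2 = 72.202500
base radius r_b = r_p·cos α = 72.202500·cos 21.234° = 67.300603
roll angle φ = 12.018° = 0.20975367 rad
x = r_b·(cos φ + φ·sin φ) = 67.300603·(0.97808224 + 0.20975367·0.20821897) = 68.764858
y = r_b·(sin φ − φ·cos φ) = 67.300603·(0.20821897 − 0.20975367·0.97808224) = 0.206117

x=68.764858 y=0.206117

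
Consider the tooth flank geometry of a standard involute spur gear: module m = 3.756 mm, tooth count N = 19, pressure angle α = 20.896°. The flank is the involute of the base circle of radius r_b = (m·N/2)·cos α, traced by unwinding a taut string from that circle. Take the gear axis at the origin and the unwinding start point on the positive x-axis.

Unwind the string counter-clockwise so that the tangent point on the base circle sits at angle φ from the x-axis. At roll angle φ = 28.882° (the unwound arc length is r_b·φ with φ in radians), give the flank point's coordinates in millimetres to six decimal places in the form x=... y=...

pitch radius r_p = m·N/2 = 3.756·19/2 = 35.682000
base radius r_b = r_p·cos α = 35.682000·cos 20.896° = 33.335173
roll angle φ = 28.882° = 0.50408599 rad
x = r_b·(cos φ + φ·sin φ) = 33.335173·(0.87561631 + 0.50408599·0.48300732) = 37.305176
y = r_b·(sin φ − φ·cos φ) = 33.335173·(0.48300732 − 0.50408599·0.87561631) = 1.387457

x=37.305176 y=1.387457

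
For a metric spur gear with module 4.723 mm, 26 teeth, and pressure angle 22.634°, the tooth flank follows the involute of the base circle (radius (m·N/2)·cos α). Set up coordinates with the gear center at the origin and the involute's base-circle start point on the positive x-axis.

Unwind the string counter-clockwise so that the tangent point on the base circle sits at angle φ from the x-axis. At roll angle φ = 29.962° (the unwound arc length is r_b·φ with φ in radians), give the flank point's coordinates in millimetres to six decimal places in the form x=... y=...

x=63.896990 y=2.628178

pitch radius r_p = m·N/2 = 4.723·26/2 = 61.399000
base radius r_b = r_p·cos α = 61.399000·cos 22.634° = 56.670172
roll angle φ = 29.962° = 0.52293555 rad
x = r_b·(cos φ + φ·sin φ) = 56.670172·(0.86635683 + 0.52293555·0.49942552) = 63.896990
y = r_b·(sin φ − φ·cos φ) = 56.670172·(0.49942552 − 0.52293555·0.86635683) = 2.628178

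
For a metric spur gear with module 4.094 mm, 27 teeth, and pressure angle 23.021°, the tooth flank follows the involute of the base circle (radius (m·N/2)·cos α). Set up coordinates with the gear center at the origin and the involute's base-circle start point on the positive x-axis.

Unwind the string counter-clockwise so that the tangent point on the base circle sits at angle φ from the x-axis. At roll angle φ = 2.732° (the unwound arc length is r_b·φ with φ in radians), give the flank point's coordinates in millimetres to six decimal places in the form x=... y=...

pitch radius r_p = m·N/2 = 4.094·27/2 = 55.269000
base radius r_b = r_p·cos α = 55.269000·cos 23.021° = 50.867464
roll angle φ = 2.732° = 0.04768240 rad
x = r_b·(cos φ + φ·sin φ) = 50.867464·(0.99886341 + 0.04768240·0.04766433) = 50.925258
y = r_b·(sin φ − φ·cos φ) = 50.867464·(0.04766433 − 0.04768240·0.99886341) = 0.001838

x=50.925258 y=0.001838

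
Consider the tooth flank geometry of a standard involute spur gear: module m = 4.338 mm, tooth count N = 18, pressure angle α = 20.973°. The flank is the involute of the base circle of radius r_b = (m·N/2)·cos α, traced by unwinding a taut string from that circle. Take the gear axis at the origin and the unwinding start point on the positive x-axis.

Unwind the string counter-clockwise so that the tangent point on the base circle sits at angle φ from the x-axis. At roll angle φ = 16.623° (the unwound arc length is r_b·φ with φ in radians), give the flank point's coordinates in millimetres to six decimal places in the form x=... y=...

x=37.957585 y=0.294267

pitch radius r_p = m·N/2 = 4.338·18/2 = 39.042000
base radius r_b = r_p·cos α = 39.042000·cos 20.973° = 36.455436
roll angle φ = 16.623° = 0.29012608 rad
x = r_b·(cos φ + φ·sin φ) = 36.455436·(0.95820781 + 0.29012608·0.28607304) = 37.957585
y = r_b·(sin φ − φ·cos φ) = 36.455436·(0.28607304 − 0.29012608·0.95820781) = 0.294267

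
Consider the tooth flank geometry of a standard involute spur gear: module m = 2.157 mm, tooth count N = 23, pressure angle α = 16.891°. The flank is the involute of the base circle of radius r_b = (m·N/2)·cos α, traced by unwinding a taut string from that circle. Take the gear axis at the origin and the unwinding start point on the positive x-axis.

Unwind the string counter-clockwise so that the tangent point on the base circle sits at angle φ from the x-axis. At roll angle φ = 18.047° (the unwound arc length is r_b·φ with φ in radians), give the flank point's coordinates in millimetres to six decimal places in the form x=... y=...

pitch radius r_p = m·N/2 = 2.157·23/2 = 24.805500
base radius r_b = r_p·cos α = 24.805500·cos 16.891° = 23.735372
roll angle φ = 18.047° = 0.31497957 rad
x = r_b·(cos φ + φ·sin φ) = 23.735372·(0.95080271 + 0.31497957·0.30979705) = 24.883747
y = r_b·(sin φ − φ·cos φ) = 23.735372·(0.30979705 − 0.31497957·0.95080271) = 0.244798

x=24.883747 y=0.244798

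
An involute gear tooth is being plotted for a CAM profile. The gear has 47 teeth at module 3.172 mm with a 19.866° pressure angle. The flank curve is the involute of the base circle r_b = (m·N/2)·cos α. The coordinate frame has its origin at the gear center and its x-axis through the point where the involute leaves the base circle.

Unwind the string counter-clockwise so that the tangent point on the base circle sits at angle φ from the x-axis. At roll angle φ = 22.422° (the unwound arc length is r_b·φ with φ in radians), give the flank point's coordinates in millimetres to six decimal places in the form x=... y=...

x=75.270414 y=1.379188

pitch radius r_p = m·N/2 = 3.172·47/2 = 74.542000
base radius r_b = r_p·cos α = 74.542000·cos 19.866° = 70.106002
roll angle φ = 22.422° = 0.39133772 rad
x = r_b·(cos φ + φ·sin φ) = 70.106002·(0.92439964 + 0.39133772·0.38142535) = 75.270414
y = r_b·(sin φ − φ·cos φ) = 70.106002·(0.38142535 − 0.39133772·0.92439964) = 1.379188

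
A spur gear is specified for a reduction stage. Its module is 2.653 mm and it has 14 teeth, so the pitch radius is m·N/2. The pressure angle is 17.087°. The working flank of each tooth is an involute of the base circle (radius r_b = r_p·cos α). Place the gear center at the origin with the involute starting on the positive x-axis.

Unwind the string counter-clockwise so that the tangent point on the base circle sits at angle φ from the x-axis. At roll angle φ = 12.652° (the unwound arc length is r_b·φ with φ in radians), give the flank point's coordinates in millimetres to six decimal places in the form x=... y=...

pitch radius r_p = m·N/2 = 2.653·14/2 = 18.571000
base radius r_b = r_p·cos α = 18.571000·cos 17.087° = 17.751271
roll angle φ = 12.652° = 0.22081906 rad
x = r_b·(cos φ + φ·sin φ) = 17.751271·(0.97571838 + 0.22081906·0.21902887) = 18.178794
y = r_b·(sin φ − φ·cos φ) = 17.751271·(0.21902887 − 0.22081906·0.97571838) = 0.063401

x=18.178794 y=0.063401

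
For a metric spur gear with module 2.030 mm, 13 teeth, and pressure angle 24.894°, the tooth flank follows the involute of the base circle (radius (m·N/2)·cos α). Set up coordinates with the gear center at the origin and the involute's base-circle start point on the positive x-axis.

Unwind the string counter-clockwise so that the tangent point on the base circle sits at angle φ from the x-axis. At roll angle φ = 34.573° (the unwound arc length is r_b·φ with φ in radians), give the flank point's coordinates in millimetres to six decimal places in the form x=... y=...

x=13.953658 y=0.845055

pitch radius r_p = m·N/2 = 2.030·13/2 = 13.195000
base radius r_b = r_p·cos α = 13.195000·cos 24.894° = 11.969027
roll angle φ = 34.573° = 0.60341268 rad
x = r_b·(cos φ + φ·sin φ) = 11.969027·(0.82340387 + 0.60341268·0.56745579) = 13.953658
y = r_b·(sin φ − φ·cos φ) = 11.969027·(0.56745579 − 0.60341268·0.82340387) = 0.845055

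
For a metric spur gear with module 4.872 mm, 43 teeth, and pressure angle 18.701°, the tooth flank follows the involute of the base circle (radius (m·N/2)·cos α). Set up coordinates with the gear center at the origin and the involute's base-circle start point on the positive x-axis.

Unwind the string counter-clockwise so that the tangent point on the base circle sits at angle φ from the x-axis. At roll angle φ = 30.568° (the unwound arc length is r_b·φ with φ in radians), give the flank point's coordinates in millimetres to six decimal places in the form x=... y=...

x=112.349222 y=4.880780

pitch radius r_p = m·N/2 = 4.872·43/2 = 104.748000
base radius r_b = r_p·cos α = 104.748000·cos 18.701° = 99.217796
roll angle φ = 30.568° = 0.53351225 rad
x = r_b·(cos φ + φ·sin φ) = 99.217796·(0.86102620 + 0.53351225·0.50856061) = 112.349222
y = r_b·(sin φ − φ·cos φ) = 99.217796·(0.50856061 − 0.53351225·0.86102620) = 4.880780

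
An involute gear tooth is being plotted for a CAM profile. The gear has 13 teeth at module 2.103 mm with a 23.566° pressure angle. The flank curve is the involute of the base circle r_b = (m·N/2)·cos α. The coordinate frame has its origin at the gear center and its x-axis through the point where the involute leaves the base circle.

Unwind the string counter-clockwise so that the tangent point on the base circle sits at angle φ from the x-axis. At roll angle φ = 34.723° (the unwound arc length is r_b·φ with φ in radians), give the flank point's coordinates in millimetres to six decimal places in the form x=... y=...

x=14.623343 y=0.895901

pitch radius r_p = m·N/2 = 2.103·13/2 = 13.669500
base radius r_b = r_p·cos α = 13.669500·cos 23.566° = 12.529466
roll angle φ = 34.723° = 0.60603068 rad
x = r_b·(cos φ + φ·sin φ) = 12.529466·(0.82191545 + 0.60603068·0.56960951) = 14.623343
y = r_b·(sin φ − φ·cos φ) = 12.529466·(0.56960951 − 0.60603068·0.82191545) = 0.895901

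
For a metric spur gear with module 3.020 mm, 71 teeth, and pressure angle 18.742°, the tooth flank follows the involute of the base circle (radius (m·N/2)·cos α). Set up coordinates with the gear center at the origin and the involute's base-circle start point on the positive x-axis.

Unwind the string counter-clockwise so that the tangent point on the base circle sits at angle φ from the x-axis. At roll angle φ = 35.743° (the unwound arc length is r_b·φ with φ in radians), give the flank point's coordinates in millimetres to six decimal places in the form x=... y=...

x=119.399485 y=7.900622

pitch radius r_p = m·N/2 = 3.020·71/2 = 107.210000
base radius r_b = r_p·cos α = 107.210000·cos 18.742° = 101.525190
roll angle φ = 35.743° = 0.62383303 rad
x = r_b·(cos φ + φ·sin φ) = 101.525190·(0.81164536 + 0.62383303·0.58415051) = 119.399485
y = r_b·(sin φ − φ·cos φ) = 101.525190·(0.58415051 − 0.62383303·0.81164536) = 7.900622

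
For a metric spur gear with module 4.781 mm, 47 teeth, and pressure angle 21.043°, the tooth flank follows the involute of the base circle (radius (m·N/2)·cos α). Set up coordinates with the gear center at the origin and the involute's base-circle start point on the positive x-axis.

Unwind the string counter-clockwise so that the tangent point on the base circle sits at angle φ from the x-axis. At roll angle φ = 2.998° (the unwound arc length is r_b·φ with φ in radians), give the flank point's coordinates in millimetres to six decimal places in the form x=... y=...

pitch radius r_p = m·N/2 = 4.781·47/2 = 112.353500
base radius r_b = r_p·cos α = 112.353500·cos 21.043° = 104.860781
roll angle φ = 2.998° = 0.05232497 rad
x = r_b·(cos φ + φ·sin φ) = 104.860781·(0.99863136 + 0.05232497·0.05230110) = 105.004232
y = r_b·(sin φ − φ·cos φ) = 104.860781·(0.05230110 − 0.05232497·0.99863136) = 0.005006

x=105.004232 y=0.005006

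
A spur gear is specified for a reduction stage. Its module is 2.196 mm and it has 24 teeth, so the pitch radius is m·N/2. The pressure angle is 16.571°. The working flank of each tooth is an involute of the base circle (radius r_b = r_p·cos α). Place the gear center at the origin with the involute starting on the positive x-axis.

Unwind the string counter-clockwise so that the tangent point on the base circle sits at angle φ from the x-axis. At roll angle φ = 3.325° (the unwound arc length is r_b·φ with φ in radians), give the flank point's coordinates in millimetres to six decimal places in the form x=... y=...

pitch radius r_p = m·N/2 = 2.196·24/2 = 26.352000
base radius r_b = r_p·cos α = 26.352000·cos 16.571° = 25.257524
roll angle φ = 3.325° = 0.05803220 rad
x = r_b·(cos φ + φ·sin φ) = 25.257524·(0.99831660 + 0.05803220·0.05799963) = 25.300018
y = r_b·(sin φ − φ·cos φ) = 25.257524·(0.05799963 − 0.05803220·0.99831660) = 0.001645

x=25.300018 y=0.001645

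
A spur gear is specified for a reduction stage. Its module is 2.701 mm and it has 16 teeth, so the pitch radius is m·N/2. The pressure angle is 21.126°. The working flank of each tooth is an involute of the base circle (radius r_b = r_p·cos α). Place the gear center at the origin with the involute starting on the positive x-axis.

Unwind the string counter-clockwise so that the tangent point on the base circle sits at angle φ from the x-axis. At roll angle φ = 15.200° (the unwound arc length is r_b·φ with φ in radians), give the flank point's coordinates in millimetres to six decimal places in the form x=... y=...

pitch radius r_p = m·N/2 = 2.701·16/2 = 21.608000
base radius r_b = r_p·cos α = 21.608000·cos 21.126° = 20.155728
roll angle φ = 15.200° = 0.26529005 rad
x = r_b·(cos φ + φ·sin φ) = 20.155728·(0.96501649 + 0.26529005·0.26218918) = 20.852565
y = r_b·(sin φ − φ·cos φ) = 20.155728·(0.26218918 − 0.26529005·0.96501649) = 0.124561

x=20.852565 y=0.124561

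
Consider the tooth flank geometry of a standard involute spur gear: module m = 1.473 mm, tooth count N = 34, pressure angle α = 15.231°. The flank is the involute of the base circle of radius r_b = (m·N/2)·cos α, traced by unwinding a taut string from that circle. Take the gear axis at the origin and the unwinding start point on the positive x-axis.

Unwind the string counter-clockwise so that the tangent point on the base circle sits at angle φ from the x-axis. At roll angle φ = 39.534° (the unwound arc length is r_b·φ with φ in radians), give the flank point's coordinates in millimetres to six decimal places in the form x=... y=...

x=29.246335 y=2.521891

pitch radius r_p = m·N/2 = 1.473·34/2 = 25.041000
base radius r_b = r_p·cos α = 25.041000·cos 15.231° = 24.161422
roll angle φ = 39.534° = 0.68999847 rad
x = r_b·(cos φ + φ·sin φ) = 24.161422·(0.77124699 + 0.68999847·0.63653600) = 29.246335
y = r_b·(sin φ − φ·cos φ) = 24.161422·(0.63653600 − 0.68999847·0.77124699) = 2.521891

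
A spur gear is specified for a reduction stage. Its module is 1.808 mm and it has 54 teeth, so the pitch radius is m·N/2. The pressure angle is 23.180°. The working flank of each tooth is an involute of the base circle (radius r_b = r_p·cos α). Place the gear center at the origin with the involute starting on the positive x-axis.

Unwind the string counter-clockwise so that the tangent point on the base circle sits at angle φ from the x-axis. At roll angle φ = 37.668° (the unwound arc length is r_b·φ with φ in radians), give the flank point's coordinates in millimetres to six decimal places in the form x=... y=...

pitch radius r_p = m·N/2 = 1.808·54/2 = 48.816000
base radius r_b = r_p·cos α = 48.816000·cos 23.180° = 44.875221
roll angle φ = 37.668° = 0.65743062 rad
x = r_b·(cos φ + φ·sin φ) = 44.875221·(0.79156495 + 0.65743062·0.61108504) = 53.550093
y = r_b·(sin φ − φ·cos φ) = 44.875221·(0.61108504 − 0.65743062·0.79156495) = 4.069554

x=53.550093 y=4.069554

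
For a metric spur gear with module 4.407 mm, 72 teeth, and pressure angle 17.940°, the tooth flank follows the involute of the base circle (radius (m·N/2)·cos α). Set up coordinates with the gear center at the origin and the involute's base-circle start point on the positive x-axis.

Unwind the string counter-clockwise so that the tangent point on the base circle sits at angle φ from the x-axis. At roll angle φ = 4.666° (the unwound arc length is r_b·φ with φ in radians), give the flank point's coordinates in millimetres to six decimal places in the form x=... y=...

pitch radius r_p = m·N/2 = 4.407·72/2 = 158.652000
base radius r_b = r_p·cos α = 158.652000·cos 17.940° = 150.938276
roll angle φ = 4.666° = 0.08143706 rad
x = r_b·(cos φ + φ·sin φ) = 150.938276·(0.99668583 + 0.08143706·0.08134708) = 151.437957
y = r_b·(sin φ − φ·cos φ) = 150.938276·(0.08134708 − 0.08143706·0.99668583) = 0.027155

x=151.437957 y=0.027155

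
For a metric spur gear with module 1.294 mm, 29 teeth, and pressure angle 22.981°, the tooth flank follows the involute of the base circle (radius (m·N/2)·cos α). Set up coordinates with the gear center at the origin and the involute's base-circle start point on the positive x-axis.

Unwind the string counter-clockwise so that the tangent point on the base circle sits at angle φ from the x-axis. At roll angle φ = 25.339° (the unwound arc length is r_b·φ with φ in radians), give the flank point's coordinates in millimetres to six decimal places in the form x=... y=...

x=18.881405 y=0.488372

pitch radius r_p = m·N/2 = 1.294·29/2 = 18.763000
base radius r_b = r_p·cos α = 18.763000·cos 22.981° = 17.273863
roll angle φ = 25.339° = 0.44224898 rad
x = r_b·(cos φ + φ·sin φ) = 17.273863·(0.90379145 + 0.44224898·0.42797315) = 18.881405
y = r_b·(sin φ − φ·cos φ) = 17.273863·(0.42797315 − 0.44224898·0.90379145) = 0.488372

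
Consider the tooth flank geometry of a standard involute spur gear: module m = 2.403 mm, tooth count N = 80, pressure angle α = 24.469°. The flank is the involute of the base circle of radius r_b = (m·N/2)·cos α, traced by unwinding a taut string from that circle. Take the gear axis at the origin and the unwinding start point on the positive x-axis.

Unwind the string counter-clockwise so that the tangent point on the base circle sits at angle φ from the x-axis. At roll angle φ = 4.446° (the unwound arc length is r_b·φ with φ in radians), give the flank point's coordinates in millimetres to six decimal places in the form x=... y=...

x=87.750030 y=0.013618

pitch radius r_p = m·N/2 = 2.403·80/2 = 96.120000
base radius r_b = r_p·cos α = 96.120000·cos 24.469° = 87.487031
roll angle φ = 4.446° = 0.07759734 rad
x = r_b·(cos φ + φ·sin φ) = 87.487031·(0.99699084 + 0.07759734·0.07751949) = 87.750030
y = r_b·(sin φ − φ·cos φ) = 87.487031·(0.07751949 − 0.07759734·0.99699084) = 0.013618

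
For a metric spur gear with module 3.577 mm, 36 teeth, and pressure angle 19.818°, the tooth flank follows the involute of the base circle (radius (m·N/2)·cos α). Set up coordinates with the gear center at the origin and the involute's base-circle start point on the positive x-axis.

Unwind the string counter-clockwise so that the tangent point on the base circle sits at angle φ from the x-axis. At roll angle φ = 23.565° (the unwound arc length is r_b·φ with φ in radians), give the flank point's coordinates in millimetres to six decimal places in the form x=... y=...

pitch radius r_p = m·N/2 = 3.577·36/2 = 64.386000
base radius r_b = r_p·cos α = 64.386000·cos 19.818° = 60.572694
roll angle φ = 23.565° = 0.41128684 rad
x = r_b·(cos φ + φ·sin φ) = 60.572694·(0.91660712 + 0.41128684·0.39978918) = 65.481212
y = r_b·(sin φ − φ·cos φ) = 60.572694·(0.39978918 − 0.41128684·0.91660712) = 1.381102

x=65.481212 y=1.381102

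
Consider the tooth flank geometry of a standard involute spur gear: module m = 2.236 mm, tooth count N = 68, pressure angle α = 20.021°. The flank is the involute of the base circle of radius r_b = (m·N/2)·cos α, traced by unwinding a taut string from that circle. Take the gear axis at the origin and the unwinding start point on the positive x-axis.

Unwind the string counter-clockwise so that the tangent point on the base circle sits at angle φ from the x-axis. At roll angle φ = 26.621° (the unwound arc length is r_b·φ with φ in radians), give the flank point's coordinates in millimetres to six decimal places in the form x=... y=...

pitch radius r_p = m·N/2 = 2.236·68/2 = 76.024000
base radius r_b = r_p·cos α = 76.024000·cos 20.021° = 71.429657
roll angle φ = 26.621° = 0.46462410 rad
x = r_b·(cos φ + φ·sin φ) = 71.429657·(0.89399006 + 0.46462410·0.44808678) = 78.728481
y = r_b·(sin φ − φ·cos φ) = 71.429657·(0.44808678 − 0.46462410·0.89399006) = 2.336996

x=78.728481 y=2.336996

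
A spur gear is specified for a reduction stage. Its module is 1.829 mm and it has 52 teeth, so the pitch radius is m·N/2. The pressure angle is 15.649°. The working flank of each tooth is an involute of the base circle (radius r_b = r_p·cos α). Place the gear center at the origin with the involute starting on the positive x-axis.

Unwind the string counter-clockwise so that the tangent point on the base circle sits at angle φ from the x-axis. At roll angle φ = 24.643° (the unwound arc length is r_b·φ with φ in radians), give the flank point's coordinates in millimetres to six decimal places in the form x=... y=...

x=49.832811 y=1.192118

pitch radius r_p = m·N/2 = 1.829·52/2 = 47.554000
base radius r_b = r_p·cos α = 47.554000·cos 15.649° = 45.791279
roll angle φ = 24.643° = 0.43010149 rad
x = r_b·(cos φ + φ·sin φ) = 45.791279·(0.90892344 + 0.43010149·0.41696305) = 49.832811
y = r_b·(sin φ − φ·cos φ) = 45.791279·(0.41696305 − 0.43010149·0.90892344) = 1.192118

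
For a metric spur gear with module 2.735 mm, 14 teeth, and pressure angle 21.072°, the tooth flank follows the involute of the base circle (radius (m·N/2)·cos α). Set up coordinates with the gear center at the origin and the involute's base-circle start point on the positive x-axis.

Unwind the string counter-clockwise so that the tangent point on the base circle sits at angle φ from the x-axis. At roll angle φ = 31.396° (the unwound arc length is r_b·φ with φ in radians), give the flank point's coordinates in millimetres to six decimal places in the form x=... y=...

x=20.348835 y=0.950680

pitch radius r_p = m·N/2 = 2.735·14/2 = 19.145000
base radius r_b = r_p·cos α = 19.145000·cos 21.072° = 17.864761
roll angle φ = 31.396° = 0.54796357 rad
x = r_b·(cos φ + φ·sin φ) = 17.864761·(0.85358717 + 0.54796357·0.52095004) = 20.348835
y = r_b·(sin φ − φ·cos φ) = 17.864761·(0.52095004 − 0.54796357·0.85358717) = 0.950680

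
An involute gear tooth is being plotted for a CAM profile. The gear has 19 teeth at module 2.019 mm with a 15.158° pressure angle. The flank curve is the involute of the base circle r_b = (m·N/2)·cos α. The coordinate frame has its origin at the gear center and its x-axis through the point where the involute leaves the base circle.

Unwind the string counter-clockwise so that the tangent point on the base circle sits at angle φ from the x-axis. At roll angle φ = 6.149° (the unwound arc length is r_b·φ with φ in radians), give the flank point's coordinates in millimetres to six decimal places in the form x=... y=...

x=18.619488 y=0.007619

pitch radius r_p = m·N/2 = 2.019·19/2 = 19.180500
base radius r_b = r_p·cos α = 19.180500·cos 15.158° = 18.513180
roll angle φ = 6.149° = 0.10732030 rad
x = r_b·(cos φ + φ·sin φ) = 18.513180·(0.99424670 + 0.10732030·0.10711440) = 18.619488
y = r_b·(sin φ − φ·cos φ) = 18.513180·(0.10711440 − 0.10732030·0.99424670) = 0.007619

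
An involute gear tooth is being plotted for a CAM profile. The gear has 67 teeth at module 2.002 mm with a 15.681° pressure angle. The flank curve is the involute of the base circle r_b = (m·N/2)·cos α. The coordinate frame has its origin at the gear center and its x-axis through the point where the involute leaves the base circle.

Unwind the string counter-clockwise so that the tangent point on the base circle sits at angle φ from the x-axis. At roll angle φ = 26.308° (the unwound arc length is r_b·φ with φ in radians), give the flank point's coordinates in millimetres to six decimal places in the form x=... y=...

pitch radius r_p = m·N/2 = 2.002·67/2 = 67.067000
base radius r_b = r_p·cos α = 67.067000·cos 15.681° = 64.570862
roll angle φ = 26.308° = 0.45916122 rad
x = r_b·(cos φ + φ·sin φ) = 64.570862·(0.89642456 + 0.45916122·0.44319636) = 71.022985
y = r_b·(sin φ − φ·cos φ) = 64.570862·(0.44319636 − 0.45916122·0.89642456) = 2.039985

x=71.022985 y=2.039985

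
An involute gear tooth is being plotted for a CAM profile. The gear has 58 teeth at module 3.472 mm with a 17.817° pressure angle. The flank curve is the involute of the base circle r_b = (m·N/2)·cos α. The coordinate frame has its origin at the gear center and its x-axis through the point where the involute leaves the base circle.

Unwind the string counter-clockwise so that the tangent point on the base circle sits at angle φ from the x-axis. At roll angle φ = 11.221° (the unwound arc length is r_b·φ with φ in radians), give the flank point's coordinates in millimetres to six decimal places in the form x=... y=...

pitch radius r_p = m·N/2 = 3.472·58/2 = 100.688000
base radius r_b = r_p·cos α = 100.688000·cos 17.817° = 95.858868
roll angle φ = 11.221° = 0.19584340 rad
x = r_b·(cos φ + φ·sin φ) = 95.858868·(0.98088390 + 0.19584340·0.19459388) = 97.679594
y = r_b·(sin φ − φ·cos φ) = 95.858868·(0.19459388 − 0.19584340·0.98088390) = 0.239095

x=97.679594 y=0.239095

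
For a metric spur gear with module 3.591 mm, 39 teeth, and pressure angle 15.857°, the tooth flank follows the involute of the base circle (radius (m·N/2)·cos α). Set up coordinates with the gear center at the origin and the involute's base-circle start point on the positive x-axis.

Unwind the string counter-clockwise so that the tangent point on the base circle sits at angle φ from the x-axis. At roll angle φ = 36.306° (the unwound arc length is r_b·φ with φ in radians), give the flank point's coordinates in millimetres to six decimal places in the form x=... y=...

x=79.555625 y=5.486658

pitch radius r_p = m·N/2 = 3.591·39/2 = 70.024500
base radius r_b = r_p·cos α = 70.024500·cos 15.857° = 67.359833
roll angle φ = 36.306° = 0.63365924 rad
x = r_b·(cos φ + φ·sin φ) = 67.359833·(0.80586628 + 0.63365924·0.59209757) = 79.555625
y = r_b·(sin φ − φ·cos φ) = 67.359833·(0.59209757 − 0.63365924·0.80586628) = 5.486658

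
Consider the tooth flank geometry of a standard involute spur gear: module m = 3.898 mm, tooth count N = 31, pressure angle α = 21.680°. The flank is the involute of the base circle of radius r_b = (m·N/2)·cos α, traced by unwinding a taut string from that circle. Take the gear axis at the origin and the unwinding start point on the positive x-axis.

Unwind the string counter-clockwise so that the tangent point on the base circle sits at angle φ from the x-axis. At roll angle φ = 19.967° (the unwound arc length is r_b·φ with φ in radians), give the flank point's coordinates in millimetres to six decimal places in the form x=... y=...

pitch radius r_p = m·N/2 = 3.898·31/2 = 60.419000
base radius r_b = r_p·cos α = 60.419000·cos 21.680° = 56.145055
roll angle φ = 19.967° = 0.34848989 rad
x = r_b·(cos φ + φ·sin φ) = 56.145055·(0.93988945 + 0.34848989·0.34147886) = 59.451516
y = r_b·(sin φ − φ·cos φ) = 56.145055·(0.34147886 − 0.34848989·0.93988945) = 0.782487

x=59.451516 y=0.782487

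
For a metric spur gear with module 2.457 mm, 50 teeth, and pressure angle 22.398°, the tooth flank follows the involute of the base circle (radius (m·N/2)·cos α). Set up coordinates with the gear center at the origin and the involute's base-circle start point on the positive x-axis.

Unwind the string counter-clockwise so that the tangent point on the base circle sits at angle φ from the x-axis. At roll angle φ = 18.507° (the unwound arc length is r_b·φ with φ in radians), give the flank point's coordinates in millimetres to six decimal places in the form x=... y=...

x=59.676853 y=0.631337

pitch radius r_p = m·N/2 = 2.457·50/2 = 61.425000
base radius r_b = r_p·cos α = 61.425000·cos 22.398° = 56.791057
roll angle φ = 18.507° = 0.32300808 rad
x = r_b·(cos φ + φ·sin φ) = 56.791057·(0.94828488 + 0.32300808·0.31742051) = 59.676853
y = r_b·(sin φ − φ·cos φ) = 56.791057·(0.31742051 − 0.32300808·0.94828488) = 0.631337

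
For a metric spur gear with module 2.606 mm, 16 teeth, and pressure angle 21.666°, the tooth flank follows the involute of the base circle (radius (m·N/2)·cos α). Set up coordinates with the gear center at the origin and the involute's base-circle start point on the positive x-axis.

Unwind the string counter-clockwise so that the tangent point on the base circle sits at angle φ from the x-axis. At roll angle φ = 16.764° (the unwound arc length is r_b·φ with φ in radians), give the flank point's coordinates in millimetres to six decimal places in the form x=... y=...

pitch radius r_p = m·N/2 = 2.606·16/2 = 20.848000
base radius r_b = r_p·cos α = 20.848000·cos 21.666° = 19.375127
roll angle φ = 16.764° = 0.29258700 rad
x = r_b·(cos φ + φ·sin φ) = 19.375127·(0.95750091 + 0.29258700·0.28843024) = 20.186787
y = r_b·(sin φ − φ·cos φ) = 19.375127·(0.28843024 − 0.29258700·0.95750091) = 0.160386

x=20.186787 y=0.160386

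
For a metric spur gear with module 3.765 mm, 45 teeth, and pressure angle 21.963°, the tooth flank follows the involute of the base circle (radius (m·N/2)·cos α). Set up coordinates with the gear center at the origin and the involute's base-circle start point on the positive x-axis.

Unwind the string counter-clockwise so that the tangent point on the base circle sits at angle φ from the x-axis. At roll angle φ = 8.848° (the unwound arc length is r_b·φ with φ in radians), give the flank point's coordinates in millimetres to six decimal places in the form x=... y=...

x=79.495750 y=0.096214

pitch radius r_p = m·N/2 = 3.765·45/2 = 84.712500
base radius r_b = r_p·cos α = 84.712500·cos 21.963° = 78.564539
roll angle φ = 8.848° = 0.15442673 rad
x = r_b·(cos φ + φ·sin φ) = 78.564539·(0.98809987 + 0.15442673·0.15381368) = 79.495750
y = r_b·(sin φ − φ·cos φ) = 78.564539·(0.15381368 − 0.15442673·0.98809987) = 0.096214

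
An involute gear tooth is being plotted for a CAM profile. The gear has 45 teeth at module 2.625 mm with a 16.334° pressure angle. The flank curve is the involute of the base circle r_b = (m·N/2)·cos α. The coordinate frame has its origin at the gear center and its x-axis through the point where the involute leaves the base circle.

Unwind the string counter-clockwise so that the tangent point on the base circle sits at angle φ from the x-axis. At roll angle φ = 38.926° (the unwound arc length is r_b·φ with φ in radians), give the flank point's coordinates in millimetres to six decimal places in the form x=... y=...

pitch radius r_p = m·N/2 = 2.625·45/2 = 59.062500
base radius r_b = r_p·cos α = 59.062500·cos 16.334° = 56.678653
roll angle φ = 38.926° = 0.67938686 rad
x = r_b·(cos φ + φ·sin φ) = 56.678653·(0.77795811 + 0.67938686·0.62831615) = 68.288020
y = r_b·(sin φ − φ·cos φ) = 56.678653·(0.62831615 − 0.67938686·0.77795811) = 5.655488

x=68.288020 y=5.655488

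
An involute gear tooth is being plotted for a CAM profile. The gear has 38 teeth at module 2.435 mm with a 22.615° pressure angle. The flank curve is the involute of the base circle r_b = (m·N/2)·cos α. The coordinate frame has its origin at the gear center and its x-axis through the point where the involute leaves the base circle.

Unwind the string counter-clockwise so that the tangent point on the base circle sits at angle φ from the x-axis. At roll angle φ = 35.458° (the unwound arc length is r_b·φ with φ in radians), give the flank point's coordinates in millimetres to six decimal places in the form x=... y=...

x=50.119354 y=3.246642

pitch radius r_p = m·N/2 = 2.435·38/2 = 46.265000
base radius r_b = r_p·cos α = 46.265000·cos 22.615° = 42.707665
roll angle φ = 35.458° = 0.61885885 rad
x = r_b·(cos φ + φ·sin φ) = 42.707665·(0.81454098 + 0.61885885·0.58010602) = 50.119354
y = r_b·(sin φ − φ·cos φ) = 42.707665·(0.58010602 − 0.61885885·0.81454098) = 3.246642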